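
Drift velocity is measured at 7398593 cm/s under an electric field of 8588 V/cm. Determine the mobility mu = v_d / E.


Step 1: mu = v_d / E
Step 2: mu = 7398593 / 8588
Step 3: mu = 861.5 cm^2/(V*s)

861.5


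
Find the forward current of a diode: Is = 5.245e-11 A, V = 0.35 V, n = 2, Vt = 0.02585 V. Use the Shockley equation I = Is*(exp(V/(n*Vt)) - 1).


Step 1: V/(n*Vt) = 0.35/(2*0.02585) = 6.7698
Step 2: exp(6.7698) = 8.7114e+02
Step 3: I = 5.245e-11 * (8.7114e+02 - 1) = 4.56e-08 A

4.56e-08


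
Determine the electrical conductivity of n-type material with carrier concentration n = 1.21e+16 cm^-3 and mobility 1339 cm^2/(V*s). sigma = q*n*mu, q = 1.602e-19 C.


Step 1: sigma = q * n * mu
Step 2: sigma = 1.602e-19 * 1.21e+16 * 1339
Step 3: sigma = 2.596e+00 S/cm

2.596e+00


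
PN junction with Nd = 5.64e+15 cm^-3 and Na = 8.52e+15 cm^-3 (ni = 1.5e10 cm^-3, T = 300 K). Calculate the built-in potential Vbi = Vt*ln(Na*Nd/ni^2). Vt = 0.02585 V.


Step 1: Compute Na*Nd/ni^2 = 8.52e+15 * 5.64e+15 / (1.5e10)^2 = 2.1357e+11
Step 2: ln(2.1357e+11) = 26.0872
Step 3: Vbi = 0.02585 * 26.0872 = 0.674 V

0.674


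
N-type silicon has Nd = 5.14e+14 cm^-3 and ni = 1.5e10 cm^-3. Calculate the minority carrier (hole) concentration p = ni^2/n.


Step 1: Since Nd >> ni, n ≈ Nd = 5.14e+14 cm^-3
Step 2: p = ni^2 / n = (1.5e10)^2 / 5.14e+14
Step 3: p = 2.25e20 / 5.14e+14 = 4.38e+05 cm^-3

4.38e+05


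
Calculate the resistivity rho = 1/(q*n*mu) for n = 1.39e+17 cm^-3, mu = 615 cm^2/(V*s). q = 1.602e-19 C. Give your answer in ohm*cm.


Step 1: sigma = q * n * mu = 1.602e-19 * 1.39e+17 * 615 = 1.36947e+01 S/cm
Step 2: rho = 1 / sigma = 1 / 1.36947e+01 = 0.07302 ohm*cm

0.07302


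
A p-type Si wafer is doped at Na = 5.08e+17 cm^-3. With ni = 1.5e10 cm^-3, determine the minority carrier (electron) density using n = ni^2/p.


Step 1: Majority hole concentration p ≈ Na = 5.08e+17 cm^-3
Step 2: n = ni^2 / Na = (1.5e10)^2 / 5.08e+17
Step 3: n = 4.43e+02 cm^-3

4.43e+02


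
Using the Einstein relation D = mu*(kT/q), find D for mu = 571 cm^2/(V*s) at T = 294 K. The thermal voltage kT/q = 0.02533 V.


Step 1: D = mu * (kT/q)
Step 2: D = 571 * 0.02533
Step 3: D = 14.46 cm^2/s

14.46


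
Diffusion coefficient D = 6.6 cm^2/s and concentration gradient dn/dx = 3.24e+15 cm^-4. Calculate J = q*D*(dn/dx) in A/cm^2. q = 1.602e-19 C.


Step 1: J = q * D * (dn/dx)
Step 2: J = 1.602e-19 * 6.6 * 3.24e+15
Step 3: J = 3.43e-03 A/cm^2

3.43e-03


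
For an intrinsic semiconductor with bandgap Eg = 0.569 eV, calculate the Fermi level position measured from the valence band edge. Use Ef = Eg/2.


Step 1: For an intrinsic semiconductor, the Fermi level sits at midgap.
Step 2: Ef = Eg / 2 = 0.569 / 2 = 0.2845 eV

0.2845


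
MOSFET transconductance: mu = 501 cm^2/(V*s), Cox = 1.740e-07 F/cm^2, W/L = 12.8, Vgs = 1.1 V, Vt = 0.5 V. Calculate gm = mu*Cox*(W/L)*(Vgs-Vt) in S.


Step 1: Vov = Vgs - Vt = 1.1 - 0.5 = 0.6 V
Step 2: gm = mu * Cox * (W/L) * Vov
Step 3: gm = 501 * 1.740e-07 * 12.8 * 0.6 = 6.69e-04 S

6.69e-04


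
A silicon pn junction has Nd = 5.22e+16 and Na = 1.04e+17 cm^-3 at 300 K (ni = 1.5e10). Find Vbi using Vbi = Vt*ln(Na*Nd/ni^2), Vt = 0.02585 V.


Step 1: Compute Na*Nd/ni^2 = 1.04e+17 * 5.22e+16 / (1.5e10)^2 = 2.4128e+13
Step 2: ln(2.4128e+13) = 30.8144
Step 3: Vbi = 0.02585 * 30.8144 = 0.797 V

0.797


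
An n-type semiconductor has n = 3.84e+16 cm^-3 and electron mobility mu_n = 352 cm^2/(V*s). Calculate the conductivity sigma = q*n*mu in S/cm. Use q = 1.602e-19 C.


Step 1: sigma = q * n * mu
Step 2: sigma = 1.602e-19 * 3.84e+16 * 352
Step 3: sigma = 2.165e+00 S/cm

2.165e+00


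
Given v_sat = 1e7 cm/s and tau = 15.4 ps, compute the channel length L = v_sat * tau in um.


Step 1: tau in seconds = 15.4 ps * 1e-12 = 1.5400e-11 s
Step 2: L = v_sat * tau = 1e7 * 1.5400e-11 = 1.5400e-04 cm
Step 3: L in um = 1.5400e-04 * 1e4 = 1.54 um

1.54


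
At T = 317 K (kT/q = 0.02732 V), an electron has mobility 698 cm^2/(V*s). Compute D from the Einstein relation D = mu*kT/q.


Step 1: D = mu * (kT/q)
Step 2: D = 698 * 0.02732
Step 3: D = 19.07 cm^2/s

19.07


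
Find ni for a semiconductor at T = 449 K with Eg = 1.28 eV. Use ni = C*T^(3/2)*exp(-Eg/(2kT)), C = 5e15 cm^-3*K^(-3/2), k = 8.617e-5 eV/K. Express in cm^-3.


Step 1: Compute kT = 8.617e-5 * 449 = 0.03869033 eV
Step 2: Exponent = -Eg/(2kT) = -1.28/(2*0.03869033) = -16.54160
Step 3: T^(3/2) = 449^1.5 = 9514.14
Step 4: ni = 5e15 * 9514.14 * exp(-16.54160) = 3.11e+12 cm^-3

3.11e+12


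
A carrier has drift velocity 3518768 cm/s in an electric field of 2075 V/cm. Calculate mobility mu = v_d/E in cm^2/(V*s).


Step 1: mu = v_d / E
Step 2: mu = 3518768 / 2075
Step 3: mu = 1695.79 cm^2/(V*s)

1695.79


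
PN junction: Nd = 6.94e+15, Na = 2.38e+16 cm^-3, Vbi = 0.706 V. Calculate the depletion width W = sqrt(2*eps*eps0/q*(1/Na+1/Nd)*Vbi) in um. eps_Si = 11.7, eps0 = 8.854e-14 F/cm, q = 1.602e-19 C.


Step 1: 1/Na + 1/Nd = 1/2.38e+16 + 1/6.94e+15 = 1.86109e-16
Step 2: 2*eps*eps0/q = 2*11.7*8.854e-14/1.602e-19 = 1.293281e+07
Step 3: W^2 = 1.293281e+07 * 1.86109e-16 * 0.706 = 1.69928e-09
Step 4: W = sqrt(1.69928e-09) = 4.122e-05 cm = 0.4122 um

0.4122


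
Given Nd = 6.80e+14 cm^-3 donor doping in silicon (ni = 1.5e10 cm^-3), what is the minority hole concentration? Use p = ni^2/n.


Step 1: Since Nd >> ni, n ≈ Nd = 6.80e+14 cm^-3
Step 2: p = ni^2 / n = (1.5e10)^2 / 6.80e+14
Step 3: p = 2.25e20 / 6.80e+14 = 3.31e+05 cm^-3

3.31e+05


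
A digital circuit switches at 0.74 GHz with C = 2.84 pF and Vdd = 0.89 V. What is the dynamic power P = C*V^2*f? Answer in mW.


Step 1: V^2 = 0.89^2 = 0.7921 V^2
Step 2: P = C*V^2*f = 2.84e-12 F * 0.7921 * 0.74e9 Hz
Step 3: P = 1.66467736e-03 W
Step 4: P = 1.665 mW

1.665


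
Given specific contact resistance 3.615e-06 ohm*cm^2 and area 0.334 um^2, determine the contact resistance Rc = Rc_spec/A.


Step 1: Convert area to cm^2: 0.334 um^2 = 3.3400e-09 cm^2
Step 2: Rc = Rc_spec / A = 3.615e-06 / 3.3400e-09
Step 3: Rc = 1.08e+03 ohms

1.08e+03


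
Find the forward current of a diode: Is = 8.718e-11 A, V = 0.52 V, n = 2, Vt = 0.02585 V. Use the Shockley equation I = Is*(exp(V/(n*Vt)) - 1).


Step 1: V/(n*Vt) = 0.52/(2*0.02585) = 10.0580
Step 2: exp(10.0580) = 2.3342e+04
Step 3: I = 8.718e-11 * (2.3342e+04 - 1) = 2.03e-06 A

2.03e-06


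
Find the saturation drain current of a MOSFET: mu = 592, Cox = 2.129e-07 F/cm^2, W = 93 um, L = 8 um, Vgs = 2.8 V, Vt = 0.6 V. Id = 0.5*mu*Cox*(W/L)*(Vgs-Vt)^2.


Step 1: Overdrive voltage Vov = Vgs - Vt = 2.8 - 0.6 = 2.2 V
Step 2: W/L = 93/8 = 11.625
Step 3: Id = 0.5 * 592 * 2.129e-07 * 11.625 * 2.2^2
Step 4: Id = 3.55e-03 A

3.55e-03


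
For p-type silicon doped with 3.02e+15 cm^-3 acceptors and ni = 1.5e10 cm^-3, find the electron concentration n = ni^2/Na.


Step 1: Majority hole concentration p ≈ Na = 3.02e+15 cm^-3
Step 2: n = ni^2 / Na = (1.5e10)^2 / 3.02e+15
Step 3: n = 7.45e+04 cm^-3

7.45e+04


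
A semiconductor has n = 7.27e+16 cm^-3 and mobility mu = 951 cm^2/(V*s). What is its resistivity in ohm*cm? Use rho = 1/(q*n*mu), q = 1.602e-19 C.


Step 1: sigma = q * n * mu = 1.602e-19 * 7.27e+16 * 951 = 1.10759e+01 S/cm
Step 2: rho = 1 / sigma = 1 / 1.10759e+01 = 0.09029 ohm*cm

0.09029


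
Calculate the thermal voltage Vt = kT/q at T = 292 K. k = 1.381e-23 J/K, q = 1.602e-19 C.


Step 1: kT = 1.381e-23 * 292 = 4.03252e-21 J
Step 2: Vt = kT/q = 4.03252e-21 / 1.602e-19
Step 3: Vt = 0.02517 V

0.02517


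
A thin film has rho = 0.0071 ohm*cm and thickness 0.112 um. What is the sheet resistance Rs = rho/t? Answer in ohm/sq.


Step 1: Convert thickness to cm: t = 0.112 um = 1.1200e-05 cm
Step 2: Rs = rho / t = 0.0071 / 1.1200e-05
Step 3: Rs = 633.9 ohm/sq

633.9


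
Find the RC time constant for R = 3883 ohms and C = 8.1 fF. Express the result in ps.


Step 1: tau = R * C
Step 2: tau = 3883 * 8.1 fF = 3883 * 8.1e-15 F
Step 3: tau = 3.14523e-11 s = 31.4523 ps

31.4523


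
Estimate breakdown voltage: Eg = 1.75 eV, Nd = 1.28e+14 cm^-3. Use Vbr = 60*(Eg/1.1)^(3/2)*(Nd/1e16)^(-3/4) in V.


Step 1: Eg/1.1 = 1.75/1.1 = 1.590909
Step 2: (Eg/1.1)^1.5 = 1.590909^1.5 = 2.006633
Step 3: (Nd/1e16)^(-0.75) = (0.0128)^(-0.75) = 26.278013
Step 4: Vbr = 60 * 2.006633 * 26.278013 = 3163.8 V

3163.8


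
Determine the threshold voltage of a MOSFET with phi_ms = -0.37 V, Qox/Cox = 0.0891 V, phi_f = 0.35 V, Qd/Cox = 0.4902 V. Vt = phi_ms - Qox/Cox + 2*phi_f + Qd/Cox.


Step 1: Vt = phi_ms - Qox/Cox + 2*phi_f + Qd/Cox
Step 2: Vt = -0.37 - 0.0891 + 2*0.35 + 0.4902
Step 3: Vt = -0.37 - 0.0891 + 0.7 + 0.4902
Step 4: Vt = 0.7311 V

0.7311


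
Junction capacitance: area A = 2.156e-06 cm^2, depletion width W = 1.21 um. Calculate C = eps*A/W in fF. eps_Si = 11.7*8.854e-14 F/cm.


Step 1: eps_Si = 11.7 * 8.854e-14 = 1.035918e-12 F/cm
Step 2: W in cm = 1.21 * 1e-4 = 1.21e-04 cm
Step 3: C = 1.035918e-12 * 2.156e-06 / 1.21e-04 = 1.845818e-14 F
Step 4: C = 18.46 fF

18.46


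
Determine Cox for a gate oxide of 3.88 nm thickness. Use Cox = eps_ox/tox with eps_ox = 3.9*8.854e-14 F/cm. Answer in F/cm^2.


Step 1: eps_ox = 3.9 * 8.854e-14 = 3.45306e-13 F/cm
Step 2: tox in cm = 3.88 nm * 1e-7 = 3.8800e-07 cm
Step 3: Cox = 3.45306e-13 / 3.8800e-07 = 8.90e-07 F/cm^2

8.90e-07


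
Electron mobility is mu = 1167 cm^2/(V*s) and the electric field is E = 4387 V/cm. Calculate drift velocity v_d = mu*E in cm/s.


Step 1: v_d = mu * E
Step 2: v_d = 1167 * 4387 = 5119629
Step 3: v_d = 5.12e+06 cm/s

5.12e+06


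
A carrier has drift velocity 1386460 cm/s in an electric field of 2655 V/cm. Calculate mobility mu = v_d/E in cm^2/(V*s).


Step 1: mu = v_d / E
Step 2: mu = 1386460 / 2655
Step 3: mu = 522.21 cm^2/(V*s)

522.21


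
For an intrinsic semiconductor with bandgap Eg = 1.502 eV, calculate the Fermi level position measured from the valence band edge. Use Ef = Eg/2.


Step 1: For an intrinsic semiconductor, the Fermi level sits at midgap.
Step 2: Ef = Eg / 2 = 1.502 / 2 = 0.751 eV

0.751


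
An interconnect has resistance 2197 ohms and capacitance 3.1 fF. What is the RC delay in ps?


Step 1: tau = R * C
Step 2: tau = 2197 * 3.1 fF = 2197 * 3.1e-15 F
Step 3: tau = 6.8107e-12 s = 6.8107 ps

6.8107


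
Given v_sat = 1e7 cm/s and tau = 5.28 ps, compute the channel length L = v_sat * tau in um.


Step 1: tau in seconds = 5.28 ps * 1e-12 = 5.2800e-12 s
Step 2: L = v_sat * tau = 1e7 * 5.2800e-12 = 5.2800e-05 cm
Step 3: L in um = 5.2800e-05 * 1e4 = 0.528 um

0.528


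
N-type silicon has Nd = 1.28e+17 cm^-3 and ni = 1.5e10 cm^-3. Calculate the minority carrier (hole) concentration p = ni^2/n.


Step 1: Since Nd >> ni, n ≈ Nd = 1.28e+17 cm^-3
Step 2: p = ni^2 / n = (1.5e10)^2 / 1.28e+17
Step 3: p = 2.25e20 / 1.28e+17 = 1.76e+03 cm^-3

1.76e+03


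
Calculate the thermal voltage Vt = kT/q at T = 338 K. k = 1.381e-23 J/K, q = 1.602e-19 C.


Step 1: kT = 1.381e-23 * 338 = 4.66778e-21 J
Step 2: Vt = kT/q = 4.66778e-21 / 1.602e-19
Step 3: Vt = 0.02914 V

0.02914


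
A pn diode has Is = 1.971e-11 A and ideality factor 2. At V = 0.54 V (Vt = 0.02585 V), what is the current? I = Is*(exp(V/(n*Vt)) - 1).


Step 1: V/(n*Vt) = 0.54/(2*0.02585) = 10.4449
Step 2: exp(10.4449) = 3.4369e+04
Step 3: I = 1.971e-11 * (3.4369e+04 - 1) = 6.77e-07 A

6.77e-07


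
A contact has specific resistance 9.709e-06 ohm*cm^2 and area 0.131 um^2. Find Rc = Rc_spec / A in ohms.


Step 1: Convert area to cm^2: 0.131 um^2 = 1.3100e-09 cm^2
Step 2: Rc = Rc_spec / A = 9.709e-06 / 1.3100e-09
Step 3: Rc = 7.41e+03 ohms

7.41e+03


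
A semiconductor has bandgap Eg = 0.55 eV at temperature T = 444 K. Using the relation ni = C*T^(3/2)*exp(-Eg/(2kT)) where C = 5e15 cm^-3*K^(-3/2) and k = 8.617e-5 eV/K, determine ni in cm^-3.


Step 1: Compute kT = 8.617e-5 * 444 = 0.03825948 eV
Step 2: Exponent = -Eg/(2kT) = -0.55/(2*0.03825948) = -7.18776
Step 3: T^(3/2) = 444^1.5 = 9355.66
Step 4: ni = 5e15 * 9355.66 * exp(-7.18776) = 3.54e+16 cm^-3

3.54e+16


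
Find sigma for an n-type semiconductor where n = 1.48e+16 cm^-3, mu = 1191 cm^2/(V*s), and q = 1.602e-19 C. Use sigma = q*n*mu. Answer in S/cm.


Step 1: sigma = q * n * mu
Step 2: sigma = 1.602e-19 * 1.48e+16 * 1191
Step 3: sigma = 2.824e+00 S/cm

2.824e+00


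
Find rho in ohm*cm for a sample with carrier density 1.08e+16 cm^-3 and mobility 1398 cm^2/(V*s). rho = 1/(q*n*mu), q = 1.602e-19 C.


Step 1: sigma = q * n * mu = 1.602e-19 * 1.08e+16 * 1398 = 2.41876e+00 S/cm
Step 2: rho = 1 / sigma = 1 / 2.41876e+00 = 0.4134 ohm*cm

0.4134


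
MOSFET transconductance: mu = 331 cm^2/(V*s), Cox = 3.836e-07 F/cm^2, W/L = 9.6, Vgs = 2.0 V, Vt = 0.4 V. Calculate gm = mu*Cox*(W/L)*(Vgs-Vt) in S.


Step 1: Vov = Vgs - Vt = 2.0 - 0.4 = 1.6 V
Step 2: gm = mu * Cox * (W/L) * Vov
Step 3: gm = 331 * 3.836e-07 * 9.6 * 1.6 = 1.95e-03 S

1.95e-03


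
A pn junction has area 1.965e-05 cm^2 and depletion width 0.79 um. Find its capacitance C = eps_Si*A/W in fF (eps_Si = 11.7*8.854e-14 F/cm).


Step 1: eps_Si = 11.7 * 8.854e-14 = 1.035918e-12 F/cm
Step 2: W in cm = 0.79 * 1e-4 = 7.90e-05 cm
Step 3: C = 1.035918e-12 * 1.965e-05 / 7.90e-05 = 2.576682e-13 F
Step 4: C = 257.67 fF

257.67


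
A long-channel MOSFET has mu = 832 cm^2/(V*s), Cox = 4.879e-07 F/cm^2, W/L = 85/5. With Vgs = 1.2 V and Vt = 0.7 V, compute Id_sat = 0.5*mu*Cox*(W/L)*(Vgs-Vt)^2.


Step 1: Overdrive voltage Vov = Vgs - Vt = 1.2 - 0.7 = 0.5 V
Step 2: W/L = 85/5 = 17
Step 3: Id = 0.5 * 832 * 4.879e-07 * 17 * 0.5^2
Step 4: Id = 8.63e-04 A

8.63e-04


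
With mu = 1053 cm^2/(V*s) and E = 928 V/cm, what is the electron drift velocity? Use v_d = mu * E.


Step 1: v_d = mu * E
Step 2: v_d = 1053 * 928 = 977184
Step 3: v_d = 9.77e+05 cm/s

9.77e+05


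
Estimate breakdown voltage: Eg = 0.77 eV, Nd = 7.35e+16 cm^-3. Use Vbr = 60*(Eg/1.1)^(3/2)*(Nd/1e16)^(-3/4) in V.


Step 1: Eg/1.1 = 0.77/1.1 = 0.700000
Step 2: (Eg/1.1)^1.5 = 0.700000^1.5 = 0.585662
Step 3: (Nd/1e16)^(-0.75) = (7.35)^(-0.75) = 0.224019
Step 4: Vbr = 60 * 0.585662 * 0.224019 = 7.9 V

7.9


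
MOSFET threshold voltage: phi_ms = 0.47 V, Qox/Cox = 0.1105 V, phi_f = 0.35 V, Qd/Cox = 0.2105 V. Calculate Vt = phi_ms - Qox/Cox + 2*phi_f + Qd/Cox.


Step 1: Vt = phi_ms - Qox/Cox + 2*phi_f + Qd/Cox
Step 2: Vt = 0.47 - 0.1105 + 2*0.35 + 0.2105
Step 3: Vt = 0.47 - 0.1105 + 0.7 + 0.2105
Step 4: Vt = 1.27 V

1.27


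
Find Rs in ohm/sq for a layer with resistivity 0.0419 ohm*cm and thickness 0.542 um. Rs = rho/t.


Step 1: Convert thickness to cm: t = 0.542 um = 5.4200e-05 cm
Step 2: Rs = rho / t = 0.0419 / 5.4200e-05
Step 3: Rs = 773.1 ohm/sq

773.1


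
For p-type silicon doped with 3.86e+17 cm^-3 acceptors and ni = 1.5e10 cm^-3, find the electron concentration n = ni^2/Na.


Step 1: Majority hole concentration p ≈ Na = 3.86e+17 cm^-3
Step 2: n = ni^2 / Na = (1.5e10)^2 / 3.86e+17
Step 3: n = 5.83e+02 cm^-3

5.83e+02


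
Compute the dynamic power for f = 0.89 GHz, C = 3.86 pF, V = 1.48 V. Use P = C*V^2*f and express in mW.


Step 1: V^2 = 1.48^2 = 2.1904 V^2
Step 2: P = C*V^2*f = 3.86e-12 F * 2.1904 * 0.89e9 Hz
Step 3: P = 7.52490016e-03 W
Step 4: P = 7.525 mW

7.525


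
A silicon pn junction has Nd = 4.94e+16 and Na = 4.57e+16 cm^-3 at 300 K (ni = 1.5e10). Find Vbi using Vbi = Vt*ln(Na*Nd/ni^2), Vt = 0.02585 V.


Step 1: Compute Na*Nd/ni^2 = 4.57e+16 * 4.94e+16 / (1.5e10)^2 = 1.0034e+13
Step 2: ln(1.0034e+13) = 29.9370
Step 3: Vbi = 0.02585 * 29.9370 = 0.774 V

0.774


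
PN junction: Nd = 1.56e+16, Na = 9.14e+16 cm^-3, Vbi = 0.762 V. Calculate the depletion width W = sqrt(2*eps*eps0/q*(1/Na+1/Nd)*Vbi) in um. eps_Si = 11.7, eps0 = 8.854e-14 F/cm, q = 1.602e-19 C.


Step 1: 1/Na + 1/Nd = 1/9.14e+16 + 1/1.56e+16 = 7.50435e-17
Step 2: 2*eps*eps0/q = 2*11.7*8.854e-14/1.602e-19 = 1.293281e+07
Step 3: W^2 = 1.293281e+07 * 7.50435e-17 * 0.762 = 7.39539e-10
Step 4: W = sqrt(7.39539e-10) = 2.719e-05 cm = 0.2719 um

0.2719


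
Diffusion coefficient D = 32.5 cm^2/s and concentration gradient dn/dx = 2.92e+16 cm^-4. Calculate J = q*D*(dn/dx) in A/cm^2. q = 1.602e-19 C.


Step 1: J = q * D * (dn/dx)
Step 2: J = 1.602e-19 * 32.5 * 2.92e+16
Step 3: J = 1.52e-01 A/cm^2

1.52e-01


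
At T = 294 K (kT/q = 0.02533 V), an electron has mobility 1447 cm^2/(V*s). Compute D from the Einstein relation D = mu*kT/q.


Step 1: D = mu * (kT/q)
Step 2: D = 1447 * 0.02533
Step 3: D = 36.65 cm^2/s

36.65


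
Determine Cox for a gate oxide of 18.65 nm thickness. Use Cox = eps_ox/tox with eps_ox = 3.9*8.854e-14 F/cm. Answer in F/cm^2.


Step 1: eps_ox = 3.9 * 8.854e-14 = 3.45306e-13 F/cm
Step 2: tox in cm = 18.65 nm * 1e-7 = 1.8650e-06 cm
Step 3: Cox = 3.45306e-13 / 1.8650e-06 = 1.85e-07 F/cm^2

1.85e-07


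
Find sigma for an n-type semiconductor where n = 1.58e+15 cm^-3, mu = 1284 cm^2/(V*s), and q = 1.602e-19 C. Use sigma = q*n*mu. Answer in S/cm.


Step 1: sigma = q * n * mu
Step 2: sigma = 1.602e-19 * 1.58e+15 * 1284
Step 3: sigma = 3.250e-01 S/cm

3.250e-01


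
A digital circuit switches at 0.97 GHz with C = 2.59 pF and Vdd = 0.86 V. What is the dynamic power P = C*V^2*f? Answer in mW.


Step 1: V^2 = 0.86^2 = 0.7396 V^2
Step 2: P = C*V^2*f = 2.59e-12 F * 0.7396 * 0.97e9 Hz
Step 3: P = 1.85809708e-03 W
Step 4: P = 1.858 mW

1.858


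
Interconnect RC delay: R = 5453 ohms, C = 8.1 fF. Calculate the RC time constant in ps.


Step 1: tau = R * C
Step 2: tau = 5453 * 8.1 fF = 5453 * 8.1e-15 F
Step 3: tau = 4.41693e-11 s = 44.1693 ps

44.1693


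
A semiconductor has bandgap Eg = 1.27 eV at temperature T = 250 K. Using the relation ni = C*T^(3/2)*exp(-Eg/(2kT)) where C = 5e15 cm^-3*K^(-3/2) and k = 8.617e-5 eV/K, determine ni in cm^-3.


Step 1: Compute kT = 8.617e-5 * 250 = 0.0215425 eV
Step 2: Exponent = -Eg/(2kT) = -1.27/(2*0.0215425) = -29.47662
Step 3: T^(3/2) = 250^1.5 = 3952.85
Step 4: ni = 5e15 * 3952.85 * exp(-29.47662) = 3.12e+06 cm^-3

3.12e+06


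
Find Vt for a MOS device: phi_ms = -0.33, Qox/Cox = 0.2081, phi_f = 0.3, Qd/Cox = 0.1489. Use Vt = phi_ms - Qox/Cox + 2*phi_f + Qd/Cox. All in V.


Step 1: Vt = phi_ms - Qox/Cox + 2*phi_f + Qd/Cox
Step 2: Vt = -0.33 - 0.2081 + 2*0.3 + 0.1489
Step 3: Vt = -0.33 - 0.2081 + 0.6 + 0.1489
Step 4: Vt = 0.2108 V

0.2108


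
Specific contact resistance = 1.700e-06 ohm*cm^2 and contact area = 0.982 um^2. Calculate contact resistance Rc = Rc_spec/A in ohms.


Step 1: Convert area to cm^2: 0.982 um^2 = 9.8200e-09 cm^2
Step 2: Rc = Rc_spec / A = 1.700e-06 / 9.8200e-09
Step 3: Rc = 1.73e+02 ohms

1.73e+02


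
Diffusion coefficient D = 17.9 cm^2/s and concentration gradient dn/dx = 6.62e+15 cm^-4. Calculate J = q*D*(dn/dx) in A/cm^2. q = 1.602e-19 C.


Step 1: J = q * D * (dn/dx)
Step 2: J = 1.602e-19 * 17.9 * 6.62e+15
Step 3: J = 1.90e-02 A/cm^2

1.90e-02


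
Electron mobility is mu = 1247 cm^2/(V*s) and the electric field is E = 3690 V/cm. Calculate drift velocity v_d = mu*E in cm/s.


Step 1: v_d = mu * E
Step 2: v_d = 1247 * 3690 = 4601430
Step 3: v_d = 4.60e+06 cm/s

4.60e+06


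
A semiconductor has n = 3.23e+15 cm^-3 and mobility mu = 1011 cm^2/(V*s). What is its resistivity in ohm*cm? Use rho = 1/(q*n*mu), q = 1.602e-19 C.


Step 1: sigma = q * n * mu = 1.602e-19 * 3.23e+15 * 1011 = 5.23138e-01 S/cm
Step 2: rho = 1 / sigma = 1 / 5.23138e-01 = 1.912 ohm*cm

1.912


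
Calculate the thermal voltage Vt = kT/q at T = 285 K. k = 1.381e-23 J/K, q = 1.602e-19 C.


Step 1: kT = 1.381e-23 * 285 = 3.93585e-21 J
Step 2: Vt = kT/q = 3.93585e-21 / 1.602e-19
Step 3: Vt = 0.02457 V

0.02457


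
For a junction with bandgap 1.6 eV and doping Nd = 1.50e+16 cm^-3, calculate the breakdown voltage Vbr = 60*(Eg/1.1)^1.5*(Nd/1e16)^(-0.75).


Step 1: Eg/1.1 = 1.6/1.1 = 1.454545
Step 2: (Eg/1.1)^1.5 = 1.454545^1.5 = 1.754247
Step 3: (Nd/1e16)^(-0.75) = (1.5)^(-0.75) = 0.737788
Step 4: Vbr = 60 * 1.754247 * 0.737788 = 77.7 V

77.7


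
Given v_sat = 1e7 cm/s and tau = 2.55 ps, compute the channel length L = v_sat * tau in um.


Step 1: tau in seconds = 2.55 ps * 1e-12 = 2.5500e-12 s
Step 2: L = v_sat * tau = 1e7 * 2.5500e-12 = 2.5500e-05 cm
Step 3: L in um = 2.5500e-05 * 1e4 = 0.255 um

0.255


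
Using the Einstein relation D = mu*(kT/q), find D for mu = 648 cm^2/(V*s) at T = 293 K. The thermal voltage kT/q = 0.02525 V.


Step 1: D = mu * (kT/q)
Step 2: D = 648 * 0.02525
Step 3: D = 16.36 cm^2/s

16.36


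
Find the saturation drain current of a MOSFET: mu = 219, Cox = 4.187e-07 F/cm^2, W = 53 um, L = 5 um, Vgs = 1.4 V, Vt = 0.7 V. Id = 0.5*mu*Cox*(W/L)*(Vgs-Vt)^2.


Step 1: Overdrive voltage Vov = Vgs - Vt = 1.4 - 0.7 = 0.7 V
Step 2: W/L = 53/5 = 10.6
Step 3: Id = 0.5 * 219 * 4.187e-07 * 10.6 * 0.7^2
Step 4: Id = 2.38e-04 A

2.38e-04


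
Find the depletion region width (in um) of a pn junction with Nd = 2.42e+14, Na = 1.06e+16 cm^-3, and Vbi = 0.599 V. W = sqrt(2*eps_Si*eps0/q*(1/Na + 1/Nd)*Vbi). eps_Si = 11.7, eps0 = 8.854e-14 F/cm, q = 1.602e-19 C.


Step 1: 1/Na + 1/Nd = 1/1.06e+16 + 1/2.42e+14 = 4.22657e-15
Step 2: 2*eps*eps0/q = 2*11.7*8.854e-14/1.602e-19 = 1.293281e+07
Step 3: W^2 = 1.293281e+07 * 4.22657e-15 * 0.599 = 3.27422e-08
Step 4: W = sqrt(3.27422e-08) = 1.809e-04 cm = 1.809 um

1.809


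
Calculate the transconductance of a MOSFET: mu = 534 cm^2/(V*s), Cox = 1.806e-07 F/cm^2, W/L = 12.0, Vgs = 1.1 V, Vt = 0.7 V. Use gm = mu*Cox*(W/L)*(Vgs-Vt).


Step 1: Vov = Vgs - Vt = 1.1 - 0.7 = 0.4 V
Step 2: gm = mu * Cox * (W/L) * Vov
Step 3: gm = 534 * 1.806e-07 * 12.0 * 0.4 = 4.63e-04 S

4.63e-04


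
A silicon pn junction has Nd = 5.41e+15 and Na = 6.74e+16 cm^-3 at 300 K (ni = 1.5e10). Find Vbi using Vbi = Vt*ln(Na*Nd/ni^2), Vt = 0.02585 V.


Step 1: Compute Na*Nd/ni^2 = 6.74e+16 * 5.41e+15 / (1.5e10)^2 = 1.6206e+12
Step 2: ln(1.6206e+12) = 28.1138
Step 3: Vbi = 0.02585 * 28.1138 = 0.727 V

0.727


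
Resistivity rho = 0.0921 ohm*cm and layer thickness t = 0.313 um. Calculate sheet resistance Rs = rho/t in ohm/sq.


Step 1: Convert thickness to cm: t = 0.313 um = 3.1300e-05 cm
Step 2: Rs = rho / t = 0.0921 / 3.1300e-05
Step 3: Rs = 2942.5 ohm/sq

2942.5


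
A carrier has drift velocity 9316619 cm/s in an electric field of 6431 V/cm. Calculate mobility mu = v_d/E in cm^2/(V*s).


Step 1: mu = v_d / E
Step 2: mu = 9316619 / 6431
Step 3: mu = 1448.7 cm^2/(V*s)

1448.7


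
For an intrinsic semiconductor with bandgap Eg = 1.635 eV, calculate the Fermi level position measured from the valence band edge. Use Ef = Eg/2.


Step 1: For an intrinsic semiconductor, the Fermi level sits at midgap.
Step 2: Ef = Eg / 2 = 1.635 / 2 = 0.8175 eV

0.8175


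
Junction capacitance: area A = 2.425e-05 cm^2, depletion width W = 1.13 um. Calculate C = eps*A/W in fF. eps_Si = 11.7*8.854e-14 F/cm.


Step 1: eps_Si = 11.7 * 8.854e-14 = 1.035918e-12 F/cm
Step 2: W in cm = 1.13 * 1e-4 = 1.13e-04 cm
Step 3: C = 1.035918e-12 * 2.425e-05 / 1.13e-04 = 2.223098e-13 F
Step 4: C = 222.31 fF

222.31


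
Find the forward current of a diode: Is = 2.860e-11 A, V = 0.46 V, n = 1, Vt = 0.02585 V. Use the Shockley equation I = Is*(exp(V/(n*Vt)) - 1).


Step 1: V/(n*Vt) = 0.46/(1*0.02585) = 17.7950
Step 2: exp(17.7950) = 5.3490e+07
Step 3: I = 2.860e-11 * (5.3490e+07 - 1) = 1.53e-03 A

1.53e-03


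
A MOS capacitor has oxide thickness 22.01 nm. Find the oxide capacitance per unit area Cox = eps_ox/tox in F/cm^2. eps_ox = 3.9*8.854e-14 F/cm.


Step 1: eps_ox = 3.9 * 8.854e-14 = 3.45306e-13 F/cm
Step 2: tox in cm = 22.01 nm * 1e-7 = 2.2010e-06 cm
Step 3: Cox = 3.45306e-13 / 2.2010e-06 = 1.57e-07 F/cm^2

1.57e-07


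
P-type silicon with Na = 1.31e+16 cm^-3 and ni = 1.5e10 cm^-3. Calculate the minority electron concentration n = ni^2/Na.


Step 1: Majority hole concentration p ≈ Na = 1.31e+16 cm^-3
Step 2: n = ni^2 / Na = (1.5e10)^2 / 1.31e+16
Step 3: n = 1.72e+04 cm^-3

1.72e+04


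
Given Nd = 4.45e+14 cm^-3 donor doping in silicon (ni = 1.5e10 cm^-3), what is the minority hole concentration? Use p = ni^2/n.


Step 1: Since Nd >> ni, n ≈ Nd = 4.45e+14 cm^-3
Step 2: p = ni^2 / n = (1.5e10)^2 / 4.45e+14
Step 3: p = 2.25e20 / 4.45e+14 = 5.06e+05 cm^-3

5.06e+05


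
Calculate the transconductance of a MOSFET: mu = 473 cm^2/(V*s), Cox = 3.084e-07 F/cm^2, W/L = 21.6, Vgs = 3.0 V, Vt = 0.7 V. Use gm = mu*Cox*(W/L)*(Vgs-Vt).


Step 1: Vov = Vgs - Vt = 3.0 - 0.7 = 2.3 V
Step 2: gm = mu * Cox * (W/L) * Vov
Step 3: gm = 473 * 3.084e-07 * 21.6 * 2.3 = 7.25e-03 S

7.25e-03


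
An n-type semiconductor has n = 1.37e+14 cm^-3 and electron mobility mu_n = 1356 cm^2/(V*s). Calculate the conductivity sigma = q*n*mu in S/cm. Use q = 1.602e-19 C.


Step 1: sigma = q * n * mu
Step 2: sigma = 1.602e-19 * 1.37e+14 * 1356
Step 3: sigma = 2.976e-02 S/cm

2.976e-02


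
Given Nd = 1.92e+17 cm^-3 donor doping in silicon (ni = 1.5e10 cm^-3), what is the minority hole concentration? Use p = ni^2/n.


Step 1: Since Nd >> ni, n ≈ Nd = 1.92e+17 cm^-3
Step 2: p = ni^2 / n = (1.5e10)^2 / 1.92e+17
Step 3: p = 2.25e20 / 1.92e+17 = 1.17e+03 cm^-3

1.17e+03


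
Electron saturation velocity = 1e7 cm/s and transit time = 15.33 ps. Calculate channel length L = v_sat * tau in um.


Step 1: tau in seconds = 15.33 ps * 1e-12 = 1.5330e-11 s
Step 2: L = v_sat * tau = 1e7 * 1.5330e-11 = 1.5330e-04 cm
Step 3: L in um = 1.5330e-04 * 1e4 = 1.533 um

1.533


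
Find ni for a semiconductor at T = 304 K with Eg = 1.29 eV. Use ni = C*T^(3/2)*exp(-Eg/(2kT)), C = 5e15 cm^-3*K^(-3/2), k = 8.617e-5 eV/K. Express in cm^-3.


Step 1: Compute kT = 8.617e-5 * 304 = 0.02619568 eV
Step 2: Exponent = -Eg/(2kT) = -1.29/(2*0.02619568) = -24.62238
Step 3: T^(3/2) = 304^1.5 = 5300.42
Step 4: ni = 5e15 * 5300.42 * exp(-24.62238) = 5.37e+08 cm^-3

5.37e+08


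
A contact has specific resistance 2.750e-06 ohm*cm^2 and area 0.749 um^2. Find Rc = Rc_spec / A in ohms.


Step 1: Convert area to cm^2: 0.749 um^2 = 7.4900e-09 cm^2
Step 2: Rc = Rc_spec / A = 2.750e-06 / 7.4900e-09
Step 3: Rc = 3.67e+02 ohms

3.67e+02


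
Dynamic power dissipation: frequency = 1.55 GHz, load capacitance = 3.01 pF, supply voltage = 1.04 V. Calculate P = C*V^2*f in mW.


Step 1: V^2 = 1.04^2 = 1.0816 V^2
Step 2: P = C*V^2*f = 3.01e-12 F * 1.0816 * 1.55e9 Hz
Step 3: P = 5.0462048e-03 W
Step 4: P = 5.046 mW

5.046


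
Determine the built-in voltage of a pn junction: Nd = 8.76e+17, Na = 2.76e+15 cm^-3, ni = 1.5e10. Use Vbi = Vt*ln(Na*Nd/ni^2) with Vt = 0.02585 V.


Step 1: Compute Na*Nd/ni^2 = 2.76e+15 * 8.76e+17 / (1.5e10)^2 = 1.0746e+13
Step 2: ln(1.0746e+13) = 30.0056
Step 3: Vbi = 0.02585 * 30.0056 = 0.776 V

0.776


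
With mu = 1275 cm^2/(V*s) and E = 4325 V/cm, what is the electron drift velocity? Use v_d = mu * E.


Step 1: v_d = mu * E
Step 2: v_d = 1275 * 4325 = 5514375
Step 3: v_d = 5.51e+06 cm/s

5.51e+06


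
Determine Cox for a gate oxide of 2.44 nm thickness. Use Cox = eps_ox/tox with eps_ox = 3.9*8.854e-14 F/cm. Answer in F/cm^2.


Step 1: eps_ox = 3.9 * 8.854e-14 = 3.45306e-13 F/cm
Step 2: tox in cm = 2.44 nm * 1e-7 = 2.4400e-07 cm
Step 3: Cox = 3.45306e-13 / 2.4400e-07 = 1.42e-06 F/cm^2

1.42e-06


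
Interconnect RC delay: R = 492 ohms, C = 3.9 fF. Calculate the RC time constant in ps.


Step 1: tau = R * C
Step 2: tau = 492 * 3.9 fF = 492 * 3.9e-15 F
Step 3: tau = 1.9188e-12 s = 1.9188 ps

1.9188


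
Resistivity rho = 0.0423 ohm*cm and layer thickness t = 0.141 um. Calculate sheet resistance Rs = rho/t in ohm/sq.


Step 1: Convert thickness to cm: t = 0.141 um = 1.4100e-05 cm
Step 2: Rs = rho / t = 0.0423 / 1.4100e-05
Step 3: Rs = 3000.0 ohm/sq

3000.0


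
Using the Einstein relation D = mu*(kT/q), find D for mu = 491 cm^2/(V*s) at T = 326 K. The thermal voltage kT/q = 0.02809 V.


Step 1: D = mu * (kT/q)
Step 2: D = 491 * 0.02809
Step 3: D = 13.79 cm^2/s

13.79


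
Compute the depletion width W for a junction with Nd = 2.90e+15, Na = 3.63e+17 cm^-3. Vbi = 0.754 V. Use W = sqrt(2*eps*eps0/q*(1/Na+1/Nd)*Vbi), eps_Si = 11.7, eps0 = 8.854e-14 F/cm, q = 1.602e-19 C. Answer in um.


Step 1: 1/Na + 1/Nd = 1/3.63e+17 + 1/2.90e+15 = 3.47582e-16
Step 2: 2*eps*eps0/q = 2*11.7*8.854e-14/1.602e-19 = 1.293281e+07
Step 3: W^2 = 1.293281e+07 * 3.47582e-16 * 0.754 = 3.38939e-09
Step 4: W = sqrt(3.38939e-09) = 5.822e-05 cm = 0.5822 um

0.5822


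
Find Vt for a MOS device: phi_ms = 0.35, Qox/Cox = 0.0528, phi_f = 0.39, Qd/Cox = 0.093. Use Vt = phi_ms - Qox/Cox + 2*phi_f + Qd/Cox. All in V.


Step 1: Vt = phi_ms - Qox/Cox + 2*phi_f + Qd/Cox
Step 2: Vt = 0.35 - 0.0528 + 2*0.39 + 0.093
Step 3: Vt = 0.35 - 0.0528 + 0.78 + 0.093
Step 4: Vt = 1.1702 V

1.1702


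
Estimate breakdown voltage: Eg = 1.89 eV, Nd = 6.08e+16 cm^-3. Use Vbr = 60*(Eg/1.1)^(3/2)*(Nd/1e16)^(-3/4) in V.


Step 1: Eg/1.1 = 1.89/1.1 = 1.718182
Step 2: (Eg/1.1)^1.5 = 1.718182^1.5 = 2.252183
Step 3: (Nd/1e16)^(-0.75) = (6.08)^(-0.75) = 0.258269
Step 4: Vbr = 60 * 2.252183 * 0.258269 = 34.9 V

34.9


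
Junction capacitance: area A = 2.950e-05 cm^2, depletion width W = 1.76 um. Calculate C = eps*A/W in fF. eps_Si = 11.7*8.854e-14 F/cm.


Step 1: eps_Si = 11.7 * 8.854e-14 = 1.035918e-12 F/cm
Step 2: W in cm = 1.76 * 1e-4 = 1.76e-04 cm
Step 3: C = 1.035918e-12 * 2.950e-05 / 1.76e-04 = 1.736340e-13 F
Step 4: C = 173.63 fF

173.63


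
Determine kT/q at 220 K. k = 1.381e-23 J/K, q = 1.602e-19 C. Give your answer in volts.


Step 1: kT = 1.381e-23 * 220 = 3.0382e-21 J
Step 2: Vt = kT/q = 3.0382e-21 / 1.602e-19
Step 3: Vt = 0.01897 V

0.01897


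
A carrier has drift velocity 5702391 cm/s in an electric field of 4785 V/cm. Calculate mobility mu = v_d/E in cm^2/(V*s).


Step 1: mu = v_d / E
Step 2: mu = 5702391 / 4785
Step 3: mu = 1191.72 cm^2/(V*s)

1191.72


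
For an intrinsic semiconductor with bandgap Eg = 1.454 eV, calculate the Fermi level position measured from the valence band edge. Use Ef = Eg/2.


Step 1: For an intrinsic semiconductor, the Fermi level sits at midgap.
Step 2: Ef = Eg / 2 = 1.454 / 2 = 0.727 eV

0.727


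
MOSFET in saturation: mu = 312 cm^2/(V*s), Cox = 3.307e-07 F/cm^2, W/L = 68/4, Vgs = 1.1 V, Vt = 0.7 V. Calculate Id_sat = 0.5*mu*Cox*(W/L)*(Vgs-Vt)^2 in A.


Step 1: Overdrive voltage Vov = Vgs - Vt = 1.1 - 0.7 = 0.4 V
Step 2: W/L = 68/4 = 17
Step 3: Id = 0.5 * 312 * 3.307e-07 * 17 * 0.4^2
Step 4: Id = 1.40e-04 A

1.40e-04


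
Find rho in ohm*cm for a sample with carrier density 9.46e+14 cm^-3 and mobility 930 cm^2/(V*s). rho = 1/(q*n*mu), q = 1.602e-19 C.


Step 1: sigma = q * n * mu = 1.602e-19 * 9.46e+14 * 930 = 1.40941e-01 S/cm
Step 2: rho = 1 / sigma = 1 / 1.40941e-01 = 7.095 ohm*cm

7.095


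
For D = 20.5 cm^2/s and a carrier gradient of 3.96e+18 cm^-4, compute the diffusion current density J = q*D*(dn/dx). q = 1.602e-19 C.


Step 1: J = q * D * (dn/dx)
Step 2: J = 1.602e-19 * 20.5 * 3.96e+18
Step 3: J = 1.30e+01 A/cm^2

1.30e+01


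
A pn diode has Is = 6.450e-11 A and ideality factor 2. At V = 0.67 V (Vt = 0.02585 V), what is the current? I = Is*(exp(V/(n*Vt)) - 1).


Step 1: V/(n*Vt) = 0.67/(2*0.02585) = 12.9594
Step 2: exp(12.9594) = 4.2481e+05
Step 3: I = 6.450e-11 * (4.2481e+05 - 1) = 2.74e-05 A

2.74e-05


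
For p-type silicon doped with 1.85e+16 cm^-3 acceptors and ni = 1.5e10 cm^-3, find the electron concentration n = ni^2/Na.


Step 1: Majority hole concentration p ≈ Na = 1.85e+16 cm^-3
Step 2: n = ni^2 / Na = (1.5e10)^2 / 1.85e+16
Step 3: n = 1.22e+04 cm^-3

1.22e+04


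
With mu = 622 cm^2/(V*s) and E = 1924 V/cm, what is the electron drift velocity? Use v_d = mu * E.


Step 1: v_d = mu * E
Step 2: v_d = 622 * 1924 = 1196728
Step 3: v_d = 1.20e+06 cm/s

1.20e+06


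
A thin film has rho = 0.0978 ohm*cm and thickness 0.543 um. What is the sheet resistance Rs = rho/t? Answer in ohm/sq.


Step 1: Convert thickness to cm: t = 0.543 um = 5.4300e-05 cm
Step 2: Rs = rho / t = 0.0978 / 5.4300e-05
Step 3: Rs = 1801.1 ohm/sq

1801.1


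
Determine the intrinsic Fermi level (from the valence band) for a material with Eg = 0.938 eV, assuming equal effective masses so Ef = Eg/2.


Step 1: For an intrinsic semiconductor, the Fermi level sits at midgap.
Step 2: Ef = Eg / 2 = 0.938 / 2 = 0.469 eV

0.469


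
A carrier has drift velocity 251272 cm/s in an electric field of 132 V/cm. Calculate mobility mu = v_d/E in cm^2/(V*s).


Step 1: mu = v_d / E
Step 2: mu = 251272 / 132
Step 3: mu = 1903.58 cm^2/(V*s)

1903.58


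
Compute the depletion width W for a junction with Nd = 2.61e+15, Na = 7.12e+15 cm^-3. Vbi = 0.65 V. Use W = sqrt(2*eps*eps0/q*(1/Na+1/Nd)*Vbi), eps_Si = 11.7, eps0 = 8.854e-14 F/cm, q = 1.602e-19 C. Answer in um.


Step 1: 1/Na + 1/Nd = 1/7.12e+15 + 1/2.61e+15 = 5.23591e-16
Step 2: 2*eps*eps0/q = 2*11.7*8.854e-14/1.602e-19 = 1.293281e+07
Step 3: W^2 = 1.293281e+07 * 5.23591e-16 * 0.65 = 4.40148e-09
Step 4: W = sqrt(4.40148e-09) = 6.634e-05 cm = 0.6634 um

0.6634


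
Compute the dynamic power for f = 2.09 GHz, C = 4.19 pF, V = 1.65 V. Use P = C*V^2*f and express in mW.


Step 1: V^2 = 1.65^2 = 2.7225 V^2
Step 2: P = C*V^2*f = 4.19e-12 F * 2.7225 * 2.09e9 Hz
Step 3: P = 2.384120475e-02 W
Step 4: P = 23.841 mW

23.841


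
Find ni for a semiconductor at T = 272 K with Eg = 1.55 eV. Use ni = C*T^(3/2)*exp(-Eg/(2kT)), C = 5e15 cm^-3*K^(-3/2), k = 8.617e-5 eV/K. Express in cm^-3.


Step 1: Compute kT = 8.617e-5 * 272 = 0.02343824 eV
Step 2: Exponent = -Eg/(2kT) = -1.55/(2*0.02343824) = -33.06562
Step 3: T^(3/2) = 272^1.5 = 4485.94
Step 4: ni = 5e15 * 4485.94 * exp(-33.06562) = 9.79e+04 cm^-3

9.79e+04


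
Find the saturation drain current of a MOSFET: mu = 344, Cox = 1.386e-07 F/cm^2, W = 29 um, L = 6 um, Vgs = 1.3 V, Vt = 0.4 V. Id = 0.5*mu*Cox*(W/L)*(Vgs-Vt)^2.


Step 1: Overdrive voltage Vov = Vgs - Vt = 1.3 - 0.4 = 0.9 V
Step 2: W/L = 29/6 = 4.83333
Step 3: Id = 0.5 * 344 * 1.386e-07 * 4.83333 * 0.9^2
Step 4: Id = 9.33e-05 A

9.33e-05


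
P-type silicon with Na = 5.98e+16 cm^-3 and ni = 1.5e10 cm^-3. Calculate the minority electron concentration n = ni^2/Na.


Step 1: Majority hole concentration p ≈ Na = 5.98e+16 cm^-3
Step 2: n = ni^2 / Na = (1.5e10)^2 / 5.98e+16
Step 3: n = 3.76e+03 cm^-3

3.76e+03


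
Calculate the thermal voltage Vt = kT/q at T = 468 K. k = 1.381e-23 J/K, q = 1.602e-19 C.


Step 1: kT = 1.381e-23 * 468 = 6.46308e-21 J
Step 2: Vt = kT/q = 6.46308e-21 / 1.602e-19
Step 3: Vt = 0.04034 V

0.04034


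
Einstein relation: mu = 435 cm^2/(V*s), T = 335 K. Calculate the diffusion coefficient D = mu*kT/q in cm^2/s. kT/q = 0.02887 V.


Step 1: D = mu * (kT/q)
Step 2: D = 435 * 0.02887
Step 3: D = 12.56 cm^2/s

12.56


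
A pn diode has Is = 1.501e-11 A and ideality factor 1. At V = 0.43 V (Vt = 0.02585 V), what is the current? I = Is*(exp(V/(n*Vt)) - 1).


Step 1: V/(n*Vt) = 0.43/(1*0.02585) = 16.6344
Step 2: exp(16.6344) = 1.6758e+07
Step 3: I = 1.501e-11 * (1.6758e+07 - 1) = 2.52e-04 A

2.52e-04


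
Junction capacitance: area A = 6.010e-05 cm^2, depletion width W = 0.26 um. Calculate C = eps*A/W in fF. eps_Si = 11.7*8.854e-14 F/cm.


Step 1: eps_Si = 11.7 * 8.854e-14 = 1.035918e-12 F/cm
Step 2: W in cm = 0.26 * 1e-4 = 2.60e-05 cm
Step 3: C = 1.035918e-12 * 6.010e-05 / 2.60e-05 = 2.394564e-12 F
Step 4: C = 2394.56 fF

2394.56


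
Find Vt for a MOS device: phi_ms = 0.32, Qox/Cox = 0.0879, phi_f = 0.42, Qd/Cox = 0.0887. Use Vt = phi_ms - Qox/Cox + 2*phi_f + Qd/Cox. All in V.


Step 1: Vt = phi_ms - Qox/Cox + 2*phi_f + Qd/Cox
Step 2: Vt = 0.32 - 0.0879 + 2*0.42 + 0.0887
Step 3: Vt = 0.32 - 0.0879 + 0.84 + 0.0887
Step 4: Vt = 1.1608 V

1.1608


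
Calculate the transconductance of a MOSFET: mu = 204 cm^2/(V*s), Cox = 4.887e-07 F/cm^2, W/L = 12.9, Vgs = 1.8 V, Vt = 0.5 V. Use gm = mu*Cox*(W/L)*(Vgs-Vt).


Step 1: Vov = Vgs - Vt = 1.8 - 0.5 = 1.3 V
Step 2: gm = mu * Cox * (W/L) * Vov
Step 3: gm = 204 * 4.887e-07 * 12.9 * 1.3 = 1.67e-03 S

1.67e-03


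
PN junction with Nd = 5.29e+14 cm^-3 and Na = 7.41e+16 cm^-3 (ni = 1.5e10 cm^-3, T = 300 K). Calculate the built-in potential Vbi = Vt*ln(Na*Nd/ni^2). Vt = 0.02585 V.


Step 1: Compute Na*Nd/ni^2 = 7.41e+16 * 5.29e+14 / (1.5e10)^2 = 1.7422e+11
Step 2: ln(1.7422e+11) = 25.8836
Step 3: Vbi = 0.02585 * 25.8836 = 0.669 V

0.669


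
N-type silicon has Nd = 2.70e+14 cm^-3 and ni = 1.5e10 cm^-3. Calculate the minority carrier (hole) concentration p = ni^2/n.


Step 1: Since Nd >> ni, n ≈ Nd = 2.70e+14 cm^-3
Step 2: p = ni^2 / n = (1.5e10)^2 / 2.70e+14
Step 3: p = 2.25e20 / 2.70e+14 = 8.33e+05 cm^-3

8.33e+05


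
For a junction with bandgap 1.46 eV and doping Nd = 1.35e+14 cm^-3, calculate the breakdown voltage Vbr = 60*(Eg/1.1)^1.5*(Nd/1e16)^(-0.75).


Step 1: Eg/1.1 = 1.46/1.1 = 1.327273
Step 2: (Eg/1.1)^1.5 = 1.327273^1.5 = 1.529116
Step 3: (Nd/1e16)^(-0.75) = (0.0135)^(-0.75) = 25.249319
Step 4: Vbr = 60 * 1.529116 * 25.249319 = 2316.5 V

2316.5


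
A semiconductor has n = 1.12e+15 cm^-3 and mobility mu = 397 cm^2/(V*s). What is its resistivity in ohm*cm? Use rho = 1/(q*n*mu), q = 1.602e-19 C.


Step 1: sigma = q * n * mu = 1.602e-19 * 1.12e+15 * 397 = 7.12313e-02 S/cm
Step 2: rho = 1 / sigma = 1 / 7.12313e-02 = 14.04 ohm*cm

14.04


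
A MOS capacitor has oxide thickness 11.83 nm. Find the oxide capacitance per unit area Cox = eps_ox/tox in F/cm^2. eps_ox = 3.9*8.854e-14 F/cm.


Step 1: eps_ox = 3.9 * 8.854e-14 = 3.45306e-13 F/cm
Step 2: tox in cm = 11.83 nm * 1e-7 = 1.1830e-06 cm
Step 3: Cox = 3.45306e-13 / 1.1830e-06 = 2.92e-07 F/cm^2

2.92e-07


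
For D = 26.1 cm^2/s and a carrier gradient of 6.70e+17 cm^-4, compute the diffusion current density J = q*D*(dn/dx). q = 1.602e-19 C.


Step 1: J = q * D * (dn/dx)
Step 2: J = 1.602e-19 * 26.1 * 6.70e+17
Step 3: J = 2.80e+00 A/cm^2

2.80e+00


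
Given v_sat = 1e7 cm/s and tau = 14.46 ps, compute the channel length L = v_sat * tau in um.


Step 1: tau in seconds = 14.46 ps * 1e-12 = 1.4460e-11 s
Step 2: L = v_sat * tau = 1e7 * 1.4460e-11 = 1.4460e-04 cm
Step 3: L in um = 1.4460e-04 * 1e4 = 1.446 um

1.446


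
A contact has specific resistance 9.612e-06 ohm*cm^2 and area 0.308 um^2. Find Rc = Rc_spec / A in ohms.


Step 1: Convert area to cm^2: 0.308 um^2 = 3.0800e-09 cm^2
Step 2: Rc = Rc_spec / A = 9.612e-06 / 3.0800e-09
Step 3: Rc = 3.12e+03 ohms

3.12e+03


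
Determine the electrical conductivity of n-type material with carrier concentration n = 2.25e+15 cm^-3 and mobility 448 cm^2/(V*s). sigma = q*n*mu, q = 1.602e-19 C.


Step 1: sigma = q * n * mu
Step 2: sigma = 1.602e-19 * 2.25e+15 * 448
Step 3: sigma = 1.615e-01 S/cm

1.615e-01


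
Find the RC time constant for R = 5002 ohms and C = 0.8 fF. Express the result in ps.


Step 1: tau = R * C
Step 2: tau = 5002 * 0.8 fF = 5002 * 8.0e-16 F
Step 3: tau = 4.0016e-12 s = 4.0016 ps

4.0016


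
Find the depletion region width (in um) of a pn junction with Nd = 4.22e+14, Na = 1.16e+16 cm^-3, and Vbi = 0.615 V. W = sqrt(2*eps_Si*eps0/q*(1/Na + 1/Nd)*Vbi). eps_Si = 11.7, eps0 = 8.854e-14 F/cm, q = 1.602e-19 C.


Step 1: 1/Na + 1/Nd = 1/1.16e+16 + 1/4.22e+14 = 2.45588e-15
Step 2: 2*eps*eps0/q = 2*11.7*8.854e-14/1.602e-19 = 1.293281e+07
Step 3: W^2 = 1.293281e+07 * 2.45588e-15 * 0.615 = 1.95333e-08
Step 4: W = sqrt(1.95333e-08) = 1.398e-04 cm = 1.398 um

1.398


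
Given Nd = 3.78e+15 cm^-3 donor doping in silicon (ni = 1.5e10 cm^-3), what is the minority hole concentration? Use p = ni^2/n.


Step 1: Since Nd >> ni, n ≈ Nd = 3.78e+15 cm^-3
Step 2: p = ni^2 / n = (1.5e10)^2 / 3.78e+15
Step 3: p = 2.25e20 / 3.78e+15 = 5.95e+04 cm^-3

5.95e+04


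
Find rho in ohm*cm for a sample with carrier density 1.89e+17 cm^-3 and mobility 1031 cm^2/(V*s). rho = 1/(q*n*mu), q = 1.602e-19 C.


Step 1: sigma = q * n * mu = 1.602e-19 * 1.89e+17 * 1031 = 3.12164e+01 S/cm
Step 2: rho = 1 / sigma = 1 / 3.12164e+01 = 0.03203 ohm*cm

0.03203
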